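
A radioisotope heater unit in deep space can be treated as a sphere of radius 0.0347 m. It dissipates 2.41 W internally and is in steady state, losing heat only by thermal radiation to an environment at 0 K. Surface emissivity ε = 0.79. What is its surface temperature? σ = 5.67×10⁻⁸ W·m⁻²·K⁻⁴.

Steady state: internal power = radiated power, P = εσA T⁴.
Radiating area A = 4πr² = 0.01513 m².
T⁴ = P/(εσA) = 2.41/(0.79·5.67×10⁻⁸·0.01513) = 3.556×10⁹ K⁴.
T = (3.556×10⁹)^(1/4).

T ≈ 244 K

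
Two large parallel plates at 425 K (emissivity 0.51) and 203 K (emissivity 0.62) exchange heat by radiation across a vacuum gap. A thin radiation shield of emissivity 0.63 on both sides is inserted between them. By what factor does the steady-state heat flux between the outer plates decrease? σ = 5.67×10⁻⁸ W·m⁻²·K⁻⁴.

factor ≈ 1.84

Without shield: q₀ = σΔ(T⁴)/(1/ε₁+1/ε₂−1) with denominator 2.574.
With shield the two gaps are in series; the resistances add: (1/ε₁+1/ε_s−1)+(1/ε_s+1/ε₂−1) = 2.548+2.200 = 4.748.
Heat-flux ratio q₀/q = 4.748/2.574.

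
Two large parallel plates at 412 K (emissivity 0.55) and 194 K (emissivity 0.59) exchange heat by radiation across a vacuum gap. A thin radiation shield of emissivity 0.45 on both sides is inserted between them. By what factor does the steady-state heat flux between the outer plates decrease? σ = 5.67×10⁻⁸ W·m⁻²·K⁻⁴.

factor ≈ 2.37

Without shield: q₀ = σΔ(T⁴)/(1/ε₁+1/ε₂−1) with denominator 2.513.
With shield the two gaps are in series; the resistances add: (1/ε₁+1/ε_s−1)+(1/ε_s+1/ε₂−1) = 3.040+2.917 = 5.958.
Heat-flux ratio q₀/q = 5.958/2.513.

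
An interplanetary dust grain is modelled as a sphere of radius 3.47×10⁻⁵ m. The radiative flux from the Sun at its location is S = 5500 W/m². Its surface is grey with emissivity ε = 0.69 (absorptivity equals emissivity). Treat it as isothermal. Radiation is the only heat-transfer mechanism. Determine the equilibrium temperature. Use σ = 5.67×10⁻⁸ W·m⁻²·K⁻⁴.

T ≈ 395 K

At equilibrium, absorbed power = emitted power.
Absorbing cross-section = πr² = 3.783×10⁻⁹ m²; emitting surface = 4πr² = 1.513×10⁻⁸ m² (ratio 4).
εS·A_cross = εσ·A_surf·T⁴  ⇒  T⁴ = S/(4σ)   (ε cancels).
T⁴ = 5500/(4·5.67×10⁻⁸) = 2.425×10¹⁰ K⁴.
T = (2.425×10¹⁰)^(1/4).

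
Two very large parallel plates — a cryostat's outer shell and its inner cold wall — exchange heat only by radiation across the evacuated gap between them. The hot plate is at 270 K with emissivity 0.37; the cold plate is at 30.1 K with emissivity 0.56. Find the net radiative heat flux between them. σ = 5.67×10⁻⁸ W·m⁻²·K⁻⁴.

q ≈ 86.4 W/m²

For two infinite grey parallel plates, q = σ(T₁⁴ − T₂⁴)/(1/ε₁ + 1/ε₂ − 1).
T₁⁴ − T₂⁴ = 5.314×10⁹ − 8.209×10⁵ = 5.314×10⁹ K⁴.
1/ε₁ + 1/ε₂ − 1 = 2.703 + 1.786 − 1 = 3.488.
q = 5.67×10⁻⁸ × 5.314×10⁹ / 3.488.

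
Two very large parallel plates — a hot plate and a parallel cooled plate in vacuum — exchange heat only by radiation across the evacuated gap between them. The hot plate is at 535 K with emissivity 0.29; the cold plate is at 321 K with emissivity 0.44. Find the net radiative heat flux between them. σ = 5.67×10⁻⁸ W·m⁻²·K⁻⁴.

q ≈ 856 W/m²

For two infinite grey parallel plates, q = σ(T₁⁴ − T₂⁴)/(1/ε₁ + 1/ε₂ − 1).
T₁⁴ − T₂⁴ = 8.192×10¹⁰ − 1.062×10¹⁰ = 7.131×10¹⁰ K⁴.
1/ε₁ + 1/ε₂ − 1 = 3.448 + 2.273 − 1 = 4.721.
q = 5.67×10⁻⁸ × 7.131×10¹⁰ / 4.721.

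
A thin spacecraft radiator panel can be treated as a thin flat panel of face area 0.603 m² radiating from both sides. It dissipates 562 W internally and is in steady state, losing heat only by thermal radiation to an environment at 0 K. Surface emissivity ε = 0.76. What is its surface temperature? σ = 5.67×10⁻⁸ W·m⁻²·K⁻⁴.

Steady state: internal power = radiated power, P = εσA T⁴.
Radiating area A = 2·0.603 = 1.206 m².
T⁴ = P/(εσA) = 562/(0.76·5.67×10⁻⁸·1.206) = 1.081×10¹⁰ K⁴.
T = (1.081×10¹⁰)^(1/4).

T ≈ 322 K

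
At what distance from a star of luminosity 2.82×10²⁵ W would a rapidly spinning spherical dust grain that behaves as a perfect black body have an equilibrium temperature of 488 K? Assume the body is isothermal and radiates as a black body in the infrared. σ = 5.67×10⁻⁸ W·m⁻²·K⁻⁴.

d ≈ 1.32×10¹⁰ m

For an isothermal black-emitting sphere, (1−a)S·πr² = σ·4πr²·T⁴ ⇒ S = 4σT⁴/(1−a).
S = 4·5.67×10⁻⁸·(488)⁴/1.00 = 12860 W/m².
Flux falls as S = L/(4πd²), so d = √(L/(4πS)) = √(2.82×10²⁵/(4π·12860)).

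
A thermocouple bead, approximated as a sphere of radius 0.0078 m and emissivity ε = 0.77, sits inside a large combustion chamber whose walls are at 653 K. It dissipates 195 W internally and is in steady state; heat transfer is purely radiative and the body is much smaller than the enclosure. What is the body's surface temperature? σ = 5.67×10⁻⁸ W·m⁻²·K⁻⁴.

T ≈ 1570 K

For a small grey body in a large enclosure, net radiated power = εσA(T⁴ − T_w⁴).
Steady state: P = εσA(T⁴ − T_w⁴) with A = 4πr² = 7.645×10⁻⁴ m².
T⁴ = P/(εσA) + T_w⁴ = 195/(0.77·5.67×10⁻⁸·7.645×10⁻⁴) + (653)⁴
    = 5.842×10¹² + 1.818×10¹¹ = 6.024×10¹² K⁴.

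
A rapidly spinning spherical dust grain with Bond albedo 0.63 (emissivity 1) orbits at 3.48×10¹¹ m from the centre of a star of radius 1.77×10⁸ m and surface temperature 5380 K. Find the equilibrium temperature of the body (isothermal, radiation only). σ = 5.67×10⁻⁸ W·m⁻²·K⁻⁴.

The star's surface emits σT_*⁴; at distance d the flux is S = σT_*⁴(R_*/d)².
S = 5.67×10⁻⁸·(5380)⁴·(1.77×10⁸/3.48×10¹¹)² = 12.29 W/m².
For an isothermal sphere T⁴ = (1−a)S/(4σ) = 2.005×10⁷ K⁴.

T ≈ 66.9 K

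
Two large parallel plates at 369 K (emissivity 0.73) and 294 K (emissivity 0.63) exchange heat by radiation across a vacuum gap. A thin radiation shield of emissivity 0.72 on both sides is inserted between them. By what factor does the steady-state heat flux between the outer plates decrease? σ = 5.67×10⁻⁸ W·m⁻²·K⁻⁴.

factor ≈ 1.91

Without shield: q₀ = σΔ(T⁴)/(1/ε₁+1/ε₂−1) with denominator 1.957.
With shield the two gaps are in series; the resistances add: (1/ε₁+1/ε_s−1)+(1/ε_s+1/ε₂−1) = 1.759+1.976 = 3.735.
Heat-flux ratio q₀/q = 3.735/1.957.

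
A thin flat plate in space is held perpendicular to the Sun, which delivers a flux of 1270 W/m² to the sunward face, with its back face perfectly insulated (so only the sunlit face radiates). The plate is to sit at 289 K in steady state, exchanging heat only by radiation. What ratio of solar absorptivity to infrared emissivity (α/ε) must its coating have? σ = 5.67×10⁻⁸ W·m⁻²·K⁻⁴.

Balance: αS·A = εσ·1A·T⁴ ⇒ α/ε = σT⁴/S.
α/ε = 5.67×10⁻⁸·(289)⁴/1270 = 5.67×10⁻⁸·6.976×10⁹/1270.

α/ε ≈ 0.311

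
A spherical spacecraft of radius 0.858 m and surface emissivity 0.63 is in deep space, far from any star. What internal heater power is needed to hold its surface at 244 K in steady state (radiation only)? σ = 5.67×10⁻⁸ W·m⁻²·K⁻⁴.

P = εσ·4πr²·T⁴.
4πr² = 9.251 m²; T⁴ = 3.545×10⁹ K⁴.
P = 0.63·5.67×10⁻⁸·9.251·3.545×10⁹.

P ≈ 1170 W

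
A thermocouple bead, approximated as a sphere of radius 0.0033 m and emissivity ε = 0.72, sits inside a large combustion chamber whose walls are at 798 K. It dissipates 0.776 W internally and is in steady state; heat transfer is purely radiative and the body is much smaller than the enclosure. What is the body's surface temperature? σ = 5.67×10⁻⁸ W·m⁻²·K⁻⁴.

T ≈ 859 K

For a small grey body in a large enclosure, net radiated power = εσA(T⁴ − T_w⁴).
Steady state: P = εσA(T⁴ − T_w⁴) with A = 4πr² = 1.368×10⁻⁴ m².
T⁴ = P/(εσA) + T_w⁴ = 0.776/(0.72·5.67×10⁻⁸·1.368×10⁻⁴) + (798)⁴
    = 1.389×10¹¹ + 4.055×10¹¹ = 5.444×10¹¹ K⁴.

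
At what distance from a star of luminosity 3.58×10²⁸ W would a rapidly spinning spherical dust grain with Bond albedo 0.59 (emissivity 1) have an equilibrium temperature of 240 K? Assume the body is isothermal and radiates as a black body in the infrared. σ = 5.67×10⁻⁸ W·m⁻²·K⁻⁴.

For an isothermal black-emitting sphere, (1−a)S·πr² = σ·4πr²·T⁴ ⇒ S = 4σT⁴/(1−a).
S = 4·5.67×10⁻⁸·(240)⁴/0.410 = 1835 W/m².
Flux falls as S = L/(4πd²), so d = √(L/(4πS)) = √(3.58×10²⁸/(4π·1835)).

d ≈ 1.25×10¹² m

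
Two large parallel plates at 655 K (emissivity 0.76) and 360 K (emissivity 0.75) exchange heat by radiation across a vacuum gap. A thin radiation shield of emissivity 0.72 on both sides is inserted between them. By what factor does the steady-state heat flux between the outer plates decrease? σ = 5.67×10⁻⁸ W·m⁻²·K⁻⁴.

Without shield: q₀ = σΔ(T⁴)/(1/ε₁+1/ε₂−1) with denominator 1.649.
With shield the two gaps are in series; the resistances add: (1/ε₁+1/ε_s−1)+(1/ε_s+1/ε₂−1) = 1.705+1.722 = 3.427.
Heat-flux ratio q₀/q = 3.427/1.649.

factor ≈ 2.08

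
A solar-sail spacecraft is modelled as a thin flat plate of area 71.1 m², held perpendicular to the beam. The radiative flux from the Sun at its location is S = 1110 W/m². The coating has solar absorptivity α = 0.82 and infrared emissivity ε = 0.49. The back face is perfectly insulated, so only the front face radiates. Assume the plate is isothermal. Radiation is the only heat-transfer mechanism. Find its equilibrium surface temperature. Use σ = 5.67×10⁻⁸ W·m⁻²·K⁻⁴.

At equilibrium, absorbed power = emitted power.
Absorbing cross-section = A = 71.10 m²; emitting surface = A = 71.10 m² (ratio 1).
αS·A_cross = εσ·A_surf·T⁴  ⇒  T⁴ = αS/(ε·1σ).
T⁴ = 0.820·1110/(0.49·1·5.67×10⁻⁸) = 3.276×10¹⁰ K⁴.
T = (3.276×10¹⁰)^(1/4).

T ≈ 425 K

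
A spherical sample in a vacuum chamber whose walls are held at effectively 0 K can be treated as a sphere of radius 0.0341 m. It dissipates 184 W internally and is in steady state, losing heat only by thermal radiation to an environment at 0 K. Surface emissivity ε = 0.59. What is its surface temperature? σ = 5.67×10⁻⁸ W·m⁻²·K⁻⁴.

T ≈ 783 K

Steady state: internal power = radiated power, P = εσA T⁴.
Radiating area A = 4πr² = 0.01461 m².
T⁴ = P/(εσA) = 184/(0.59·5.67×10⁻⁸·0.01461) = 3.764×10¹¹ K⁴.
T = (3.764×10¹¹)^(1/4).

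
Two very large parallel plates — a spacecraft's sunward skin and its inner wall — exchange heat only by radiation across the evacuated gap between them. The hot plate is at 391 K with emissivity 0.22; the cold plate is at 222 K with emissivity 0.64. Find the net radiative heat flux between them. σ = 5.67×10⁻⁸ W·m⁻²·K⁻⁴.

q ≈ 232 W/m²

For two infinite grey parallel plates, q = σ(T₁⁴ − T₂⁴)/(1/ε₁ + 1/ε₂ − 1).
T₁⁴ − T₂⁴ = 2.337×10¹⁰ − 2.429×10⁹ = 2.094×10¹⁰ K⁴.
1/ε₁ + 1/ε₂ − 1 = 4.545 + 1.562 − 1 = 5.108.
q = 5.67×10⁻⁸ × 2.094×10¹⁰ / 5.108.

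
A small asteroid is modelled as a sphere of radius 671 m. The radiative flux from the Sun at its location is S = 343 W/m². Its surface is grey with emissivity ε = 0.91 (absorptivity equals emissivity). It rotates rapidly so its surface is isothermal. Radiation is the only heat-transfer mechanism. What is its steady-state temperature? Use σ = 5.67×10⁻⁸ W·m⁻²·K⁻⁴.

T ≈ 197 K

At equilibrium, absorbed power = emitted power.
Absorbing cross-section = πr² = 1.414×10⁶ m²; emitting surface = 4πr² = 5.658×10⁶ m² (ratio 4).
εS·A_cross = εσ·A_surf·T⁴  ⇒  T⁴ = S/(4σ)   (ε cancels).
T⁴ = 343/(4·5.67×10⁻⁸) = 1.512×10⁹ K⁴.
T = (1.512×10⁹)^(1/4).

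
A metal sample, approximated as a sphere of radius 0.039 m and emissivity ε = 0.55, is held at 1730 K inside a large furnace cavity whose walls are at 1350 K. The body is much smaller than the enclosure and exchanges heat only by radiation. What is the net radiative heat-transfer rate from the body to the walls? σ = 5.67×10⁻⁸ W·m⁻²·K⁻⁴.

For a small grey body in a large enclosure: P_net = εσA(T_body⁴ − T_wall⁴).
A = 4πr² = 0.01911 m²; T_body⁴ − T_wall⁴ = 8.957×10¹² − 3.322×10¹² = 5.636×10¹² K⁴.
|P_net| = 0.55·5.67×10⁻⁸·0.01911·5.636×10¹².

P_net ≈ 3360 W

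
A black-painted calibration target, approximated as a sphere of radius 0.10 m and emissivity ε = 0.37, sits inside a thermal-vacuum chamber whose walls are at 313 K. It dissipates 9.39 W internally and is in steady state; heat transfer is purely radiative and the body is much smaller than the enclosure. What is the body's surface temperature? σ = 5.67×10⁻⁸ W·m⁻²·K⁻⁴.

For a small grey body in a large enclosure, net radiated power = εσA(T⁴ − T_w⁴).
Steady state: P = εσA(T⁴ − T_w⁴) with A = 4πr² = 0.1257 m².
T⁴ = P/(εσA) + T_w⁴ = 9.39/(0.37·5.67×10⁻⁸·0.1257) + (313)⁴
    = 3.562×10⁹ + 9.598×10⁹ = 1.316×10¹⁰ K⁴.

T ≈ 339 K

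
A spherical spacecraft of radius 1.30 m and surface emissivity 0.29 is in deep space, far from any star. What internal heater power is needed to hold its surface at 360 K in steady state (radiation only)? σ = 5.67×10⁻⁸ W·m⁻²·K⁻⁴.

P = εσ·4πr²·T⁴.
4πr² = 21.24 m²; T⁴ = 1.680×10¹⁰ K⁴.
P = 0.29·5.67×10⁻⁸·21.24·1.680×10¹⁰.

P ≈ 5870 W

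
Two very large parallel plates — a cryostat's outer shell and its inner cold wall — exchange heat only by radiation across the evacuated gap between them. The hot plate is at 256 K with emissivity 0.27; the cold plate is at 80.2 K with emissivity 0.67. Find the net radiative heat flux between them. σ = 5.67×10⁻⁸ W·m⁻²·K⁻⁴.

q ≈ 57.5 W/m²

For two infinite grey parallel plates, q = σ(T₁⁴ − T₂⁴)/(1/ε₁ + 1/ε₂ − 1).
T₁⁴ − T₂⁴ = 4.295×10⁹ − 4.137×10⁷ = 4.254×10⁹ K⁴.
1/ε₁ + 1/ε₂ − 1 = 3.704 + 1.493 − 1 = 4.196.
q = 5.67×10⁻⁸ × 4.254×10⁹ / 4.196.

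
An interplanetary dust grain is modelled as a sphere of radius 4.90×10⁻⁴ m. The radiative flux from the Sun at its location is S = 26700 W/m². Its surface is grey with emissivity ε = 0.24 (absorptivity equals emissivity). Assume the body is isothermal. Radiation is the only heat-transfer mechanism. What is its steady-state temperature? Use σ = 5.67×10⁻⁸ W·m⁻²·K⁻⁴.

T ≈ 586 K

At equilibrium, absorbed power = emitted power.
Absorbing cross-section = πr² = 7.543×10⁻⁷ m²; emitting surface = 4πr² = 3.017×10⁻⁶ m² (ratio 4).
εS·A_cross = εσ·A_surf·T⁴  ⇒  T⁴ = S/(4σ)   (ε cancels).
T⁴ = 26700/(4·5.67×10⁻⁸) = 1.177×10¹¹ K⁴.
T = (1.177×10¹¹)^(1/4).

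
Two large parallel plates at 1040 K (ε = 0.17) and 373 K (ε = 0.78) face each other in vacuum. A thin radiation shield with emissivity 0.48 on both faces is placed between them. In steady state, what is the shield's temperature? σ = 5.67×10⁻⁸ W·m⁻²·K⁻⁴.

T_s ≈ 747 K

In steady state the net flux on the hot side equals that on the cold side.
σ(T₁⁴−T_s⁴)/D₁ = σ(T_s⁴−T₂⁴)/D₂, with D₁ = 1/ε₁+1/ε_s−1 = 6.966, D₂ = 1/ε_s+1/ε₂−1 = 2.365.
Solve for T_s⁴: T_s⁴ = (D₂·T₁⁴ + D₁·T₂⁴)/(D₁+D₂) = 3.110×10¹¹ K⁴.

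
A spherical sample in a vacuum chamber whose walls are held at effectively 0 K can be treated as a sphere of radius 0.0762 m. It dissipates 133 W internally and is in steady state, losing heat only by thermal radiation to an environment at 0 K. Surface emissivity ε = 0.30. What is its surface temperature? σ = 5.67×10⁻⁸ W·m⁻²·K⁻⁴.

T ≈ 572 K

Steady state: internal power = radiated power, P = εσA T⁴.
Radiating area A = 4πr² = 0.07297 m².
T⁴ = P/(εσA) = 133/(0.30·5.67×10⁻⁸·0.07297) = 1.072×10¹¹ K⁴.
T = (1.072×10¹¹)^(1/4).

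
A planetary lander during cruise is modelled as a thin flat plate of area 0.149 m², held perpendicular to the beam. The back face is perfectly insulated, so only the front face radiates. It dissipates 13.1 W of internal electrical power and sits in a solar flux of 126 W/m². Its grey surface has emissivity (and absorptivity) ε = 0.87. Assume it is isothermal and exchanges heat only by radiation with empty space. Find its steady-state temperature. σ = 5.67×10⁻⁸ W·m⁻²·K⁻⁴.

At steady state, absorbed solar power + internal power = radiated power.
Absorbed: α·S·A_cross = 0.87·126·0.1490 = 16.33 W (cross-section A).
Total input = 16.33 + 13.1 = 29.43 W.
Radiated: εσ·A_surf·T⁴ with A_surf = A = 0.1490 m².
T⁴ = 29.43/(0.87·5.67×10⁻⁸·0.1490) = 4.005×10⁹ K⁴.

T ≈ 252 K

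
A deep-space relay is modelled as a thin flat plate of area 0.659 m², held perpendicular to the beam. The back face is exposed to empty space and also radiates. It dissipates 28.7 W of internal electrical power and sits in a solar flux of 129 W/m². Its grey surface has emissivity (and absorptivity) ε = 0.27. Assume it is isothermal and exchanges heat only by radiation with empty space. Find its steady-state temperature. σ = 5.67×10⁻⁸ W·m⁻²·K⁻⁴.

At steady state, absorbed solar power + internal power = radiated power.
Absorbed: α·S·A_cross = 0.27·129·0.6590 = 22.95 W (cross-section A).
Total input = 22.95 + 28.7 = 51.65 W.
Radiated: εσ·A_surf·T⁴ with A_surf = 2A = 1.318 m².
T⁴ = 51.65/(0.27·5.67×10⁻⁸·1.318) = 2.560×10⁹ K⁴.

T ≈ 225 K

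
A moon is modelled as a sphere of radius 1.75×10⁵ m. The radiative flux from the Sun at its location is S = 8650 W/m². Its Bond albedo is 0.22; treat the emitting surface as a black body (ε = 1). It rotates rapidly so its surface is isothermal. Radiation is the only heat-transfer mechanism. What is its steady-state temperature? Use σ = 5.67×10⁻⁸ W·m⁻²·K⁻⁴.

T ≈ 415 K

At equilibrium, absorbed power = emitted power.
Absorbing cross-section = πr² = 9.621×10¹⁰ m²; emitting surface = 4πr² = 3.848×10¹¹ m² (ratio 4).
(1−a)S·A_cross = εσ·A_surf·T⁴  ⇒  T⁴ = (1−a)S/(4σ).
T⁴ = 0.780·8650/(4·5.67×10⁻⁸) = 2.975×10¹⁰ K⁴.
T = (2.975×10¹⁰)^(1/4).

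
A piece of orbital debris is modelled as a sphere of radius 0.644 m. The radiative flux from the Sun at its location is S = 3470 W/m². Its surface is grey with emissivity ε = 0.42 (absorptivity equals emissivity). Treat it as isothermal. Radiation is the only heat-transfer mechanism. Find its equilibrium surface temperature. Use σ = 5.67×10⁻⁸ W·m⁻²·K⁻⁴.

T ≈ 352 K

At equilibrium, absorbed power = emitted power.
Absorbing cross-section = πr² = 1.303 m²; emitting surface = 4πr² = 5.212 m² (ratio 4).
εS·A_cross = εσ·A_surf·T⁴  ⇒  T⁴ = S/(4σ)   (ε cancels).
T⁴ = 3470/(4·5.67×10⁻⁸) = 1.530×10¹⁰ K⁴.
T = (1.530×10¹⁰)^(1/4).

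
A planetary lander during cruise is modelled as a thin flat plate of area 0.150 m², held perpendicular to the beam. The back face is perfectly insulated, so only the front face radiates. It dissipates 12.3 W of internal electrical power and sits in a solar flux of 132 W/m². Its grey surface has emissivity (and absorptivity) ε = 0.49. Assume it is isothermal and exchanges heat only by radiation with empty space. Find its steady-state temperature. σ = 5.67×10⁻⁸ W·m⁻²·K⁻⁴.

At steady state, absorbed solar power + internal power = radiated power.
Absorbed: α·S·A_cross = 0.49·132·0.1500 = 9.702 W (cross-section A).
Total input = 9.702 + 12.3 = 22.00 W.
Radiated: εσ·A_surf·T⁴ with A_surf = A = 0.1500 m².
T⁴ = 22.00/(0.49·5.67×10⁻⁸·0.1500) = 5.279×10⁹ K⁴.

T ≈ 270 K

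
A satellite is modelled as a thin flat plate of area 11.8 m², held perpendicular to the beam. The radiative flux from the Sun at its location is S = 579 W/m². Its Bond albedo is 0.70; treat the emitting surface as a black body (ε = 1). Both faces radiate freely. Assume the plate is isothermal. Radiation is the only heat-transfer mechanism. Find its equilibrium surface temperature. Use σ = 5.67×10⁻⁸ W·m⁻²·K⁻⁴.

At equilibrium, absorbed power = emitted power.
Absorbing cross-section = A = 11.80 m²; emitting surface = 2A = 23.60 m² (ratio 2).
(1−a)S·A_cross = εσ·A_surf·T⁴  ⇒  T⁴ = (1−a)S/(2σ).
T⁴ = 0.300·579/(2·5.67×10⁻⁸) = 1.532×10⁹ K⁴.
T = (1.532×10⁹)^(1/4).

T ≈ 198 K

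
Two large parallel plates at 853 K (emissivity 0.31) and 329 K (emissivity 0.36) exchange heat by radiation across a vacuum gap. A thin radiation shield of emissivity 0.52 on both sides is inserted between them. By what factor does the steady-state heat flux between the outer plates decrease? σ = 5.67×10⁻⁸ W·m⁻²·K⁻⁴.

factor ≈ 1.57

Without shield: q₀ = σΔ(T⁴)/(1/ε₁+1/ε₂−1) with denominator 5.004.
With shield the two gaps are in series; the resistances add: (1/ε₁+1/ε_s−1)+(1/ε_s+1/ε₂−1) = 4.149+3.701 = 7.850.
Heat-flux ratio q₀/q = 7.850/5.004.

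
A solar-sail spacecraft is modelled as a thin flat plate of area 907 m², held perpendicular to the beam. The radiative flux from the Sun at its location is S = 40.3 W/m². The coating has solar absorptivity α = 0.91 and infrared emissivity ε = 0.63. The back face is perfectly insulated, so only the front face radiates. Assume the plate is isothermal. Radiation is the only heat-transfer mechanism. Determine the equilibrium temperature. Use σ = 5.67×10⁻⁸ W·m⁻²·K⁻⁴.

At equilibrium, absorbed power = emitted power.
Absorbing cross-section = A = 907.0 m²; emitting surface = A = 907.0 m² (ratio 1).
αS·A_cross = εσ·A_surf·T⁴  ⇒  T⁴ = αS/(ε·1σ).
T⁴ = 0.910·40.3/(0.63·1·5.67×10⁻⁸) = 1.027×10⁹ K⁴.
T = (1.027×10⁹)^(1/4).

T ≈ 179 K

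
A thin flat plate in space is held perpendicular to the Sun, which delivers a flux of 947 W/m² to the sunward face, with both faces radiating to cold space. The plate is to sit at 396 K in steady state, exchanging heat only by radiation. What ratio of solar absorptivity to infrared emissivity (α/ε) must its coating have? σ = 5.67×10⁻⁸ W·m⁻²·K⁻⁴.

α/ε ≈ 2.94

Balance: αS·A = εσ·2A·T⁴ ⇒ α/ε = 2σT⁴/S.
α/ε = 2·5.67×10⁻⁸·(396)⁴/947 = 2·5.67×10⁻⁸·2.459×10¹⁰/947.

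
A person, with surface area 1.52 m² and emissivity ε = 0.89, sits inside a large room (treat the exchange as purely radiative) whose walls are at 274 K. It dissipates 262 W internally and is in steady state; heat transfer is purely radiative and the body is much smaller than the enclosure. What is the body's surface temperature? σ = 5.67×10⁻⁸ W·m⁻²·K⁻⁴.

T ≈ 308 K

For a small grey body in a large enclosure, net radiated power = εσA(T⁴ − T_w⁴).
Steady state: P = εσA(T⁴ − T_w⁴) with A = 1.52 m².
T⁴ = P/(εσA) + T_w⁴ = 262/(0.89·5.67×10⁻⁸·1.520) + (274)⁴
    = 3.416×10⁹ + 5.636×10⁹ = 9.052×10⁹ K⁴.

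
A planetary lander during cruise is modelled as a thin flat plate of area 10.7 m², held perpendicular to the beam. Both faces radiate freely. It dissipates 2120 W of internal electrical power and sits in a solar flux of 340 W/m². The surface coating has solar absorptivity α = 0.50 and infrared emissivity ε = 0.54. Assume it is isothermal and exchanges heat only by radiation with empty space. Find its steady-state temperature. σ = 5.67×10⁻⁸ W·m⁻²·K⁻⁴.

T ≈ 278 K

At steady state, absorbed solar power + internal power = radiated power.
Absorbed: α·S·A_cross = 0.50·340·10.70 = 1819 W (cross-section A).
Total input = 1819 + 2120 = 3939 W.
Radiated: εσ·A_surf·T⁴ with A_surf = 2A = 21.40 m².
T⁴ = 3939/(0.54·5.67×10⁻⁸·21.40) = 6.012×10⁹ K⁴.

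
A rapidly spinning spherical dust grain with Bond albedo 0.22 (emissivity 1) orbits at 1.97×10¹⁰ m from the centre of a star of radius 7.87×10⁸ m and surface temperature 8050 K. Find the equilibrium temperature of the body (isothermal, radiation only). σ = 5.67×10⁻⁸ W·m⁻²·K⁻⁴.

T ≈ 1070 K

The star's surface emits σT_*⁴; at distance d the flux is S = σT_*⁴(R_*/d)².
S = 5.67×10⁻⁸·(8050)⁴·(7.87×10⁸/1.97×10¹⁰)² = 3.800×10⁵ W/m².
For an isothermal sphere T⁴ = (1−a)S/(4σ) = 1.307×10¹² K⁴.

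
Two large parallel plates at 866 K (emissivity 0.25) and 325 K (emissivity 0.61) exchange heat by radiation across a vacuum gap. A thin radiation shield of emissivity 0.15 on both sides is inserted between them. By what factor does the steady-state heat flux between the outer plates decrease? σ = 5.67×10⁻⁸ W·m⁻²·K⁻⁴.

Without shield: q₀ = σΔ(T⁴)/(1/ε₁+1/ε₂−1) with denominator 4.639.
With shield the two gaps are in series; the resistances add: (1/ε₁+1/ε_s−1)+(1/ε_s+1/ε₂−1) = 9.667+7.306 = 16.97.
Heat-flux ratio q₀/q = 16.97/4.639.

factor ≈ 3.66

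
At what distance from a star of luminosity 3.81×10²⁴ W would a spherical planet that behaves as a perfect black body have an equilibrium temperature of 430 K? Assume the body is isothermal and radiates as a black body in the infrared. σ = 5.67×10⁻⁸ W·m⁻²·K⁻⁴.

d ≈ 6.25×10⁹ m

For an isothermal black-emitting sphere, (1−a)S·πr² = σ·4πr²·T⁴ ⇒ S = 4σT⁴/(1−a).
S = 4·5.67×10⁻⁸·(430)⁴/1.00 = 7754 W/m².
Flux falls as S = L/(4πd²), so d = √(L/(4πS)) = √(3.81×10²⁴/(4π·7754)).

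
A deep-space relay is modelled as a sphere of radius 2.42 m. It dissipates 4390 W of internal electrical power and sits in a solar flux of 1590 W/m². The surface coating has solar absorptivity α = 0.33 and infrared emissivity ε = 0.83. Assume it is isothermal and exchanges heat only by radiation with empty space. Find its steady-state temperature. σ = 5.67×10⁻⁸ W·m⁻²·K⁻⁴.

T ≈ 252 K

At steady state, absorbed solar power + internal power = radiated power.
Absorbed: α·S·A_cross = 0.33·1590·18.40 = 9654 W (cross-section πr²).
Total input = 9654 + 4390 = 14040 W.
Radiated: εσ·A_surf·T⁴ with A_surf = 4πr² = 73.59 m².
T⁴ = 14040/(0.83·5.67×10⁻⁸·73.59) = 4.055×10⁹ K⁴.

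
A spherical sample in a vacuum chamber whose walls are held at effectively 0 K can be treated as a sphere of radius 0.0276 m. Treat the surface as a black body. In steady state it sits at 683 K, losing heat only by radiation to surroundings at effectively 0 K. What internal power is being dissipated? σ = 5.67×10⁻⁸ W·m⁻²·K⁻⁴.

Steady state: P = εσA T⁴.
A = 4πr² = 0.009573 m²; T⁴ = (683)⁴ = 2.176×10¹¹ K⁴.
P = 1.0 × 5.67×10⁻⁸ × 0.009573 × 2.176×10¹¹.

P ≈ 118 W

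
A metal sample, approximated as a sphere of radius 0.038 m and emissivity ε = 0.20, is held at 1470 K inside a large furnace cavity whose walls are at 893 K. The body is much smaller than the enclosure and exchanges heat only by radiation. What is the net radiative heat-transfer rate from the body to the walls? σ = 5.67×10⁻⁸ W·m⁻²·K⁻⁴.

P_net ≈ 830 W

For a small grey body in a large enclosure: P_net = εσA(T_body⁴ − T_wall⁴).
A = 4πr² = 0.01815 m²; T_body⁴ − T_wall⁴ = 4.669×10¹² − 6.359×10¹¹ = 4.034×10¹² K⁴.
|P_net| = 0.20·5.67×10⁻⁸·0.01815·4.034×10¹².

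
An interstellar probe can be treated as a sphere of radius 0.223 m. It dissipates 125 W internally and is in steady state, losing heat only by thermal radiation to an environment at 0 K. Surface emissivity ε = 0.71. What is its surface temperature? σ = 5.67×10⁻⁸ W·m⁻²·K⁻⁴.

T ≈ 265 K

Steady state: internal power = radiated power, P = εσA T⁴.
Radiating area A = 4πr² = 0.6249 m².
T⁴ = P/(εσA) = 125/(0.71·5.67×10⁻⁸·0.6249) = 4.969×10⁹ K⁴.
T = (4.969×10⁹)^(1/4).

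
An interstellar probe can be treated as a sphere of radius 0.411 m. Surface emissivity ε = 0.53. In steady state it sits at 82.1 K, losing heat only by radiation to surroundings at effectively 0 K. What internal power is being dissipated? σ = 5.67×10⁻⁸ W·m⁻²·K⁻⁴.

P ≈ 2.90 W

Steady state: P = εσA T⁴.
A = 4πr² = 2.123 m²; T⁴ = (82.1)⁴ = 4.543×10⁷ K⁴.
P = 0.53 × 5.67×10⁻⁸ × 2.123 × 4.543×10⁷.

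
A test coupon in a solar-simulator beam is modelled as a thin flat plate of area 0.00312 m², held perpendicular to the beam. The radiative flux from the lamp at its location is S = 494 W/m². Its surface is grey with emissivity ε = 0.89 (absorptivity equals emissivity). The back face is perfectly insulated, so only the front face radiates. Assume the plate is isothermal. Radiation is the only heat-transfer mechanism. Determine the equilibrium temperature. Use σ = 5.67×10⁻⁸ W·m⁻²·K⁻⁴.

T ≈ 306 K

At equilibrium, absorbed power = emitted power.
Absorbing cross-section = A = 0.003120 m²; emitting surface = A = 0.003120 m² (ratio 1).
εS·A_cross = εσ·A_surf·T⁴  ⇒  T⁴ = S/(1σ)   (ε cancels).
T⁴ = 494/(1·5.67×10⁻⁸) = 8.713×10⁹ K⁴.
T = (8.713×10⁹)^(1/4).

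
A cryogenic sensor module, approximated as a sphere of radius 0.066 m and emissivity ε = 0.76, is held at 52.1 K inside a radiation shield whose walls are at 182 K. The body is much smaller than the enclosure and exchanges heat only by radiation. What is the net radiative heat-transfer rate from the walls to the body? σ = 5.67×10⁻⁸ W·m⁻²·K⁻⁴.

P_net ≈ 2.57 W

For a small grey body in a large enclosure: P_net = εσA(T_body⁴ − T_wall⁴).
A = 4πr² = 0.05474 m²; T_body⁴ − T_wall⁴ = 7.368×10⁶ − 1.097×10⁹ = -1.090×10⁹ K⁴.
|P_net| = 0.76·5.67×10⁻⁸·0.05474·1.090×10⁹.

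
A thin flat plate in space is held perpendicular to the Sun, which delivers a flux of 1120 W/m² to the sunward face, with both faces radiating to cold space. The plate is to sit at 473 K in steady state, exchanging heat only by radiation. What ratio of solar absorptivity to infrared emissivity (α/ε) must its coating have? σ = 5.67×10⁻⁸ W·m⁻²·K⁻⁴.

α/ε ≈ 5.07

Balance: αS·A = εσ·2A·T⁴ ⇒ α/ε = 2σT⁴/S.
α/ε = 2·5.67×10⁻⁸·(473)⁴/1120 = 2·5.67×10⁻⁸·5.005×10¹⁰/1120.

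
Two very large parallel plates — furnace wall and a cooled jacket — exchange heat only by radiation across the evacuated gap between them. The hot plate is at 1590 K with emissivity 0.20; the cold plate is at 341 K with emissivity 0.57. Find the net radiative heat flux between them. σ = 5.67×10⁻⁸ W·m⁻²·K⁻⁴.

For two infinite grey parallel plates, q = σ(T₁⁴ − T₂⁴)/(1/ε₁ + 1/ε₂ − 1).
T₁⁴ − T₂⁴ = 6.391×10¹² − 1.352×10¹⁰ = 6.378×10¹² K⁴.
1/ε₁ + 1/ε₂ − 1 = 5.000 + 1.754 − 1 = 5.754.
q = 5.67×10⁻⁸ × 6.378×10¹² / 5.754.

q ≈ 62800 W/m²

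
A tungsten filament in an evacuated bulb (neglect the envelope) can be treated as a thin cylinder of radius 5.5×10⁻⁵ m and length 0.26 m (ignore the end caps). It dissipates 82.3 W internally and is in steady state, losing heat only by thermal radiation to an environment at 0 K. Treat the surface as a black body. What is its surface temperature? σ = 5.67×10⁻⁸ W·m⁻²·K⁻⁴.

T ≈ 2000 K

Steady state: internal power = radiated power, P = εσA T⁴.
Radiating area A = 2πrL = 8.985×10⁻⁵ m².
T⁴ = P/(εσA) = 82.3/(1.0·5.67×10⁻⁸·8.985×10⁻⁵) = 1.615×10¹³ K⁴.
T = (1.615×10¹³)^(1/4).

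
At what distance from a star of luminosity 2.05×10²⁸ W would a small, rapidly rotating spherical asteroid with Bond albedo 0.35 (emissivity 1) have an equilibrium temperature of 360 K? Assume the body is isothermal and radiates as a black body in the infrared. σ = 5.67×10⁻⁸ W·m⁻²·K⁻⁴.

For an isothermal black-emitting sphere, (1−a)S·πr² = σ·4πr²·T⁴ ⇒ S = 4σT⁴/(1−a).
S = 4·5.67×10⁻⁸·(360)⁴/0.650 = 5861 W/m².
Flux falls as S = L/(4πd²), so d = √(L/(4πS)) = √(2.05×10²⁸/(4π·5861)).

d ≈ 5.28×10¹¹ m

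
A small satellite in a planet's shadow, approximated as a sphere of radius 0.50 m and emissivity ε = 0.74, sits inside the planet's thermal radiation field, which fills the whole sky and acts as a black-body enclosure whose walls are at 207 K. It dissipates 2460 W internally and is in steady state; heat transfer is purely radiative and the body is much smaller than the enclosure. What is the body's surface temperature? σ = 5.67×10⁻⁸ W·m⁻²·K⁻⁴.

For a small grey body in a large enclosure, net radiated power = εσA(T⁴ − T_w⁴).
Steady state: P = εσA(T⁴ − T_w⁴) with A = 4πr² = 3.142 m².
T⁴ = P/(εσA) + T_w⁴ = 2460/(0.74·5.67×10⁻⁸·3.142) + (207)⁴
    = 1.866×10¹⁰ + 1.836×10⁹ = 2.050×10¹⁰ K⁴.

T ≈ 378 K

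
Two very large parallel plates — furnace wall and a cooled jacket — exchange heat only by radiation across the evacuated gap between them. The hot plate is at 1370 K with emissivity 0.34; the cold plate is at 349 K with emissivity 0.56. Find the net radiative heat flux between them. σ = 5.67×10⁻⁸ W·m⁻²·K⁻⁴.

For two infinite grey parallel plates, q = σ(T₁⁴ − T₂⁴)/(1/ε₁ + 1/ε₂ − 1).
T₁⁴ − T₂⁴ = 3.523×10¹² − 1.484×10¹⁰ = 3.508×10¹² K⁴.
1/ε₁ + 1/ε₂ − 1 = 2.941 + 1.786 − 1 = 3.727.
q = 5.67×10⁻⁸ × 3.508×10¹² / 3.727.

q ≈ 53400 W/m²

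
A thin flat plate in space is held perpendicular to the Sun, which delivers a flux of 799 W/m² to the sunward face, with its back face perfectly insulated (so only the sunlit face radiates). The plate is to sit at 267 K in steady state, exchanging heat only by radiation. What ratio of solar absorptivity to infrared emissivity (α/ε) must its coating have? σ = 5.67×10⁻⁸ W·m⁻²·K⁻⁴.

α/ε ≈ 0.361

Balance: αS·A = εσ·1A·T⁴ ⇒ α/ε = σT⁴/S.
α/ε = 5.67×10⁻⁸·(267)⁴/799 = 5.67×10⁻⁸·5.082×10⁹/799.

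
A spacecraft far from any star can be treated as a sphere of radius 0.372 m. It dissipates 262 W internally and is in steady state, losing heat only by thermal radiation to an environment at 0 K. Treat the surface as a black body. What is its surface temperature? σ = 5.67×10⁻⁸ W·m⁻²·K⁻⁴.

T ≈ 227 K

Steady state: internal power = radiated power, P = εσA T⁴.
Radiating area A = 4πr² = 1.739 m².
T⁴ = P/(εσA) = 262/(1.0·5.67×10⁻⁸·1.739) = 2.657×10⁹ K⁴.
T = (2.657×10⁹)^(1/4).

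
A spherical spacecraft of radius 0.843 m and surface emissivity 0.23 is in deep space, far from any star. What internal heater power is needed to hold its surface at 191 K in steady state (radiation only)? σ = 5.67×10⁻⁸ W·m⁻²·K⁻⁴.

P ≈ 155 W

P = εσ·4πr²·T⁴.
4πr² = 8.930 m²; T⁴ = 1.331×10⁹ K⁴.
P = 0.23·5.67×10⁻⁸·8.930·1.331×10⁹.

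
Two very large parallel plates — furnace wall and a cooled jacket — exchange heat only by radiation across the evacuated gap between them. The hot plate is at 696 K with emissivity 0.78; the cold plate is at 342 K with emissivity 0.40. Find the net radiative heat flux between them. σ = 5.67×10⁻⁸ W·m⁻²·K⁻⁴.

q ≈ 4500 W/m²

For two infinite grey parallel plates, q = σ(T₁⁴ − T₂⁴)/(1/ε₁ + 1/ε₂ − 1).
T₁⁴ − T₂⁴ = 2.347×10¹¹ − 1.368×10¹⁰ = 2.210×10¹¹ K⁴.
1/ε₁ + 1/ε₂ − 1 = 1.282 + 2.500 − 1 = 2.782.
q = 5.67×10⁻⁸ × 2.210×10¹¹ / 2.782.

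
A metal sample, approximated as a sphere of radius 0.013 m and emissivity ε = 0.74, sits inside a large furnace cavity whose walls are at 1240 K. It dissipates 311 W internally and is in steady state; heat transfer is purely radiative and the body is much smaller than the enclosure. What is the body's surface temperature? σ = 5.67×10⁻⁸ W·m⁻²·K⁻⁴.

T ≈ 1560 K

For a small grey body in a large enclosure, net radiated power = εσA(T⁴ − T_w⁴).
Steady state: P = εσA(T⁴ − T_w⁴) with A = 4πr² = 0.002124 m².
T⁴ = P/(εσA) + T_w⁴ = 311/(0.74·5.67×10⁻⁸·0.002124) + (1240)⁴
    = 3.490×10¹² + 2.364×10¹² = 5.854×10¹² K⁴.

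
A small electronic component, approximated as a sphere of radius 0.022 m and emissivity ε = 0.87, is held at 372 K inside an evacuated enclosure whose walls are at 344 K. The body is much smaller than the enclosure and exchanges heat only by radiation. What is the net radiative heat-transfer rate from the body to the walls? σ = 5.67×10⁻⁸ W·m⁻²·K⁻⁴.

For a small grey body in a large enclosure: P_net = εσA(T_body⁴ − T_wall⁴).
A = 4πr² = 0.006082 m²; T_body⁴ − T_wall⁴ = 1.915×10¹⁰ − 1.400×10¹⁰ = 5.147×10⁹ K⁴.
|P_net| = 0.87·5.67×10⁻⁸·0.006082·5.147×10⁹.

P_net ≈ 1.54 W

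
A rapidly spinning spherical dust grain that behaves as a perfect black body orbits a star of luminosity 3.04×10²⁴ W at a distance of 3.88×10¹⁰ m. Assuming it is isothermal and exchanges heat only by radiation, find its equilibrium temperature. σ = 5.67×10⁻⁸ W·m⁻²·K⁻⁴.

First find the stellar flux at distance d: S = L/(4πd²) = 3.04×10²⁴/(4π·(3.88×10¹⁰)²) = 160.7 W/m².
For an isothermal sphere, absorbed (1−a)S·πr² = emitted σ·4πr²·T⁴, so T⁴ = (1−a)S/(4σ).
T⁴ = 1.00·160.7/(4·5.67×10⁻⁸) = 7.085×10⁸ K⁴.

T ≈ 163 K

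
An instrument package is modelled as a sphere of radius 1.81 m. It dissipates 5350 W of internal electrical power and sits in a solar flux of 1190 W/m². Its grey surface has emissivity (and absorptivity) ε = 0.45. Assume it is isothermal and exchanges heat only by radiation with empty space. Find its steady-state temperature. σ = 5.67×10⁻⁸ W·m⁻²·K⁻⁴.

At steady state, absorbed solar power + internal power = radiated power.
Absorbed: α·S·A_cross = 0.45·1190·10.29 = 5511 W (cross-section πr²).
Total input = 5511 + 5350 = 10860 W.
Radiated: εσ·A_surf·T⁴ with A_surf = 4πr² = 41.17 m².
T⁴ = 10860/(0.45·5.67×10⁻⁸·41.17) = 1.034×10¹⁰ K⁴.

T ≈ 319 K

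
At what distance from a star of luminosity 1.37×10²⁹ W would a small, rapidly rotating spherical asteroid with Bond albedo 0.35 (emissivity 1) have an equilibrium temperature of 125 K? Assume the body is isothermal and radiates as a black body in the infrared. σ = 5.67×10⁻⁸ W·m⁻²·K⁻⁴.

For an isothermal black-emitting sphere, (1−a)S·πr² = σ·4πr²·T⁴ ⇒ S = 4σT⁴/(1−a).
S = 4·5.67×10⁻⁸·(125)⁴/0.650 = 85.19 W/m².
Flux falls as S = L/(4πd²), so d = √(L/(4πS)) = √(1.37×10²⁹/(4π·85.19)).

d ≈ 1.13×10¹³ m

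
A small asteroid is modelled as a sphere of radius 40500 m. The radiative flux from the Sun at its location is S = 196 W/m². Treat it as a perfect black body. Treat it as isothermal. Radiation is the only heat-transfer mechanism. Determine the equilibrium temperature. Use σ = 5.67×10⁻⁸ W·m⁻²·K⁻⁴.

At equilibrium, absorbed power = emitted power.
Absorbing cross-section = πr² = 5.153×10⁹ m²; emitting surface = 4πr² = 2.061×10¹⁰ m² (ratio 4).
S·A_cross = εσ·A_surf·T⁴  ⇒  T⁴ = S/(4σ).
T⁴ = 1.00·196/(4·5.67×10⁻⁸) = 8.642×10⁸ K⁴.
T = (8.642×10⁸)^(1/4).

T ≈ 171 K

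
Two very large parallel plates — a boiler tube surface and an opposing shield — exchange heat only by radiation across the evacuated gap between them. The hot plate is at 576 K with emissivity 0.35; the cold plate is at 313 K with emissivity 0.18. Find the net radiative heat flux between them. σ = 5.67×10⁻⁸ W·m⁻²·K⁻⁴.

q ≈ 769 W/m²

For two infinite grey parallel plates, q = σ(T₁⁴ − T₂⁴)/(1/ε₁ + 1/ε₂ − 1).
T₁⁴ − T₂⁴ = 1.101×10¹¹ − 9.598×10⁹ = 1.005×10¹¹ K⁴.
1/ε₁ + 1/ε₂ − 1 = 2.857 + 5.556 − 1 = 7.413.
q = 5.67×10⁻⁸ × 1.005×10¹¹ / 7.413.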